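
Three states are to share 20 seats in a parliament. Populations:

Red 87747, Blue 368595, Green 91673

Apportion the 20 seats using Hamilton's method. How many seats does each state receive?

Red=3, Blue=14, Green=3

The standard divisor is 548015/20 ≈ 27400.75.
Standard quotas: Red 3.2024, Blue 13.4520, Green 3.3456.
Lower quotas: Red 3, Blue 13, Green 3 (sum 19, leaving 1 seat).
Remainders in descending order: Blue 0.4520, Green 0.3456, Red 0.2024.
Largest remainder: Blue receives the extra seat.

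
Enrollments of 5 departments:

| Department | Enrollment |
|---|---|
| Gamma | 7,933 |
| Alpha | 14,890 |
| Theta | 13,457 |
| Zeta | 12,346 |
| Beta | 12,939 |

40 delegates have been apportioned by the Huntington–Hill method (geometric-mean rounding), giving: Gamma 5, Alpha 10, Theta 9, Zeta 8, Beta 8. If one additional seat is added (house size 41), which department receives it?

Priority for the next seat is population ÷ (√(s·(s+1))).
Priorities: Gamma 1448.361, Alpha 1419.706, Theta 1418.492, Zeta 1454.990, Beta 1524.876.
Highest priority: Beta.

Beta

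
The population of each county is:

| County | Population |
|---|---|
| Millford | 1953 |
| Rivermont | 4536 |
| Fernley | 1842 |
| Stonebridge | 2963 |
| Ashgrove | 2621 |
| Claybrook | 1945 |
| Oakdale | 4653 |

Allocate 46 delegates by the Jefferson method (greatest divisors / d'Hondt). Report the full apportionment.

Millford 4; Rivermont 10; Fernley 4; Stonebridge 7; Ashgrove 6; Claybrook 4; Oakdale 11

Standard divisor 20513/46 ≈ 445.935; standard quotas: Millford 4.380, Rivermont 10.172, Fernley 4.131, Stonebridge 6.644, Ashgrove 5.878, Claybrook 4.362, Oakdale 10.434.
Rounding down gives 4, 10, 4, 6, 5, 4, 10 = 43 seats, so the divisor must be adjusted.
With modified divisor 420: modified quotas Millford 4.650, Rivermont 10.800, Fernley 4.386, Stonebridge 7.055, Ashgrove 6.240, Claybrook 4.631, Oakdale 11.079.
Rounding down: Millford 4, Rivermont 10, Fernley 4, Stonebridge 7, Ashgrove 6, Claybrook 4, Oakdale 11 (total 46).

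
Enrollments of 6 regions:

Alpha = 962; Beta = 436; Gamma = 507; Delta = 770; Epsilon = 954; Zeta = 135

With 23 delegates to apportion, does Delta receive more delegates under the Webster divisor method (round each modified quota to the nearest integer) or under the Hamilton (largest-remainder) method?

Webster: Alpha 6, Beta 3, Gamma 3, Delta 4, Epsilon 6, Zeta 1.
Hamilton: Alpha 6, Beta 2, Gamma 3, Delta 5, Epsilon 6, Zeta 1.
Delta gets 4 under Webster and 5 under Hamilton.

Hamilton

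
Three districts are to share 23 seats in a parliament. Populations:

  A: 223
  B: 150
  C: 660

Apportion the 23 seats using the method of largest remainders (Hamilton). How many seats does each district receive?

Total 1033; standard divisor 1033/23 ≈ 44.913.
Standard quotas: A 4.965, B 3.340, C 14.695.
Lower quotas: A 4, B 3, C 14 (sum 21, leaving 2 seats).
Remainders in descending order: A 0.965, C 0.695, B 0.340.
The surplus seats go to A, C.

A=5, B=3, C=15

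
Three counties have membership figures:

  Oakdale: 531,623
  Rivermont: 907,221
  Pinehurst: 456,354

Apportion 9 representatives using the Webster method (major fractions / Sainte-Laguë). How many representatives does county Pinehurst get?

2

Standard divisor 1895198/9 ≈ 210577.556; standard quotas: Oakdale 2.525, Rivermont 4.308, Pinehurst 2.167.
Rounding to the nearest integer gives Oakdale 3, Rivermont 4, Pinehurst 2 — total 9, matching the house size, so no adjustment is needed.
Pinehurst receives 2.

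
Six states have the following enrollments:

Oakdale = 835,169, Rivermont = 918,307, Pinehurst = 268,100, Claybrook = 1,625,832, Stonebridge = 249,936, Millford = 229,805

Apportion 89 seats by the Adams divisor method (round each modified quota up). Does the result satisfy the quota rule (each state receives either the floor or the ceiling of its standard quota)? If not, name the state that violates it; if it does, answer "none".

Standard quotas: Oakdale 18.010, Rivermont 19.803, Pinehurst 5.781, Claybrook 35.060, Stonebridge 5.390, Millford 4.956.
Adams allocation: Oakdale 18, Rivermont 20, Pinehurst 6, Claybrook 34, Stonebridge 6, Millford 5.
Claybrook has quota 35.060 (lower 35, upper 36) but receives 34 — outside the quota interval.

Claybrook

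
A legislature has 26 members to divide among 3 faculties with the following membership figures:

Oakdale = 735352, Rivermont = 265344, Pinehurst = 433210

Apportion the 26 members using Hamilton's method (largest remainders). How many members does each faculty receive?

Oakdale 13, Rivermont 5, Pinehurst 8

Standard divisor: 1433906 ÷ 26 ≈ 55150.231.
Standard quotas: Oakdale 13.3336, Rivermont 4.8113, Pinehurst 7.8551.
Lower quotas: Oakdale 13, Rivermont 4, Pinehurst 7 (sum 24, leaving 2 seats).
Remainders in descending order: Pinehurst 0.8551, Rivermont 0.8113, Oakdale 0.3336.
Largest remainders: Pinehurst, Rivermont receive the extra seats.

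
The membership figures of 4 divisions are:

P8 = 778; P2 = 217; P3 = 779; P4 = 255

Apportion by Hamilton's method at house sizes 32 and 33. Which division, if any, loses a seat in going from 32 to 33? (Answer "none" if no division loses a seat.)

P2

At 32 seats: P8 12, P2 4, P3 12, P4 4.
At 33 seats: P8 13, P2 3, P3 13, P4 4.
P2 drops from 4 to 3.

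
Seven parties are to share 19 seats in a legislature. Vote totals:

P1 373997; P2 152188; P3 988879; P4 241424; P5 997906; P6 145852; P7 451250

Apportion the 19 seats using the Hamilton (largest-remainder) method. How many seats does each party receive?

P1 2, P2 1, P3 6, P4 1, P5 6, P6 1, P7 2

Standard divisor: 3351496 ÷ 19 ≈ 176394.526.
Standard quotas: P1 2.1202, P2 0.8628, P3 5.6061, P4 1.3687, P5 5.6572, P6 0.8269, P7 2.5582.
Lower quotas: P1 2, P2 0, P3 5, P4 1, P5 5, P6 0, P7 2 (sum 15, leaving 4 seats).
Remainders in descending order: P2 0.8628, P6 0.8269, P5 0.6572, P3 0.6061, P7 0.5582, P4 0.3687, P1 0.1202.
The surplus seats go to P2, P6, P5, P3.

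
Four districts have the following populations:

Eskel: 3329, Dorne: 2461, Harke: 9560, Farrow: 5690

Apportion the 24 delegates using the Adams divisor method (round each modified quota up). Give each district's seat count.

Eskel=4, Dorne=3, Harke=11, Farrow=6

Standard divisor 21040/24 ≈ 876.667; standard quotas: Eskel 3.797, Dorne 2.807, Harke 10.905, Farrow 6.490.
Rounding up gives 4, 3, 11, 7 = 25 seats, so the divisor must be adjusted.
With modified divisor 952: modified quotas Eskel 3.497, Dorne 2.585, Harke 10.042, Farrow 5.977.
Rounding up: Eskel 4, Dorne 3, Harke 11, Farrow 6 (total 24).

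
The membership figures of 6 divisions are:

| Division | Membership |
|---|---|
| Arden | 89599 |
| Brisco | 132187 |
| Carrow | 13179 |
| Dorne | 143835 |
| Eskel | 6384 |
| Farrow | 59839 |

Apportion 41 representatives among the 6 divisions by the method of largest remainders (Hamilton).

Standard divisor: 445023 ÷ 41 ≈ 10854.22.
Standard quotas: Arden 8.2548, Brisco 12.1784, Carrow 1.2142, Dorne 13.2515, Eskel 0.5882, Farrow 5.5130.
Lower quotas: Arden 8, Brisco 12, Carrow 1, Dorne 13, Eskel 0, Farrow 5 (sum 39, leaving 2 seats).
Remainders in descending order: Eskel 0.5882, Farrow 0.5130, Arden 0.2548, Dorne 0.2515, Carrow 0.2142, Brisco 0.1784.
The surplus seats go to Eskel, Farrow.

Arden: 8; Brisco: 12; Carrow: 1; Dorne: 13; Eskel: 1; Farrow: 6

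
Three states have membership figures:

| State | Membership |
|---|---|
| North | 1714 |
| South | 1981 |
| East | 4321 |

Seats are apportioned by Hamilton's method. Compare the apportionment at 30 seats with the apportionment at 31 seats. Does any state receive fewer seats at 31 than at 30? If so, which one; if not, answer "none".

At 30 seats: North 7, South 7, East 16.
At 31 seats: North 6, South 8, East 17.
North drops from 7 to 6.

North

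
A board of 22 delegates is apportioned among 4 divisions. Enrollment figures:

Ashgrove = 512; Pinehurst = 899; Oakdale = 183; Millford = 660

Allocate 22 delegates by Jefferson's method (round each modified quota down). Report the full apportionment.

Standard divisor 2254/22 ≈ 102.455; standard quotas: Ashgrove 4.997, Pinehurst 8.775, Oakdale 1.786, Millford 6.442.
Rounding down gives 4, 8, 1, 6 = 19 seats, so the divisor must be adjusted.
With modified divisor 93: modified quotas Ashgrove 5.505, Pinehurst 9.667, Oakdale 1.968, Millford 7.097.
Rounding down: Ashgrove 5, Pinehurst 9, Oakdale 1, Millford 7 (total 22).

Ashgrove=5; Pinehurst=9; Oakdale=1; Millford=7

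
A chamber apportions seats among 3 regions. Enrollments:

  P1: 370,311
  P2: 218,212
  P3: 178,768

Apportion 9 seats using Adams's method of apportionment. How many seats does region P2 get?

Standard divisor 767291/9 ≈ 85254.556; standard quotas: P1 4.344, P2 2.560, P3 2.097.
Rounding up gives 5, 3, 3 = 11 seats, so the divisor must be adjusted.
With modified divisor 100800: modified quotas P1 3.674, P2 2.165, P3 1.773.
Rounding up: P1 4, P2 3, P3 2 (total 9).
P2 receives 3.

3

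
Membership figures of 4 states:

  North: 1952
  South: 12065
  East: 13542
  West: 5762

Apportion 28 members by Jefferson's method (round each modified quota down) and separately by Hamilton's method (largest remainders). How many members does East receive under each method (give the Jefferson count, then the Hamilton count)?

Jefferson: North 1, South 10, East 12, West 5.
Hamilton: North 2, South 10, East 11, West 5.
East gets 12 under Jefferson and 11 under Hamilton.

12 and 11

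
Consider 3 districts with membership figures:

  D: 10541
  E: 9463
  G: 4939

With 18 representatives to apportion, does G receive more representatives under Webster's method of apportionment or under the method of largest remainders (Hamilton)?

Webster: D 7, E 7, G 4.
Hamilton: D 8, E 7, G 3.
G gets 4 under Webster and 3 under Hamilton.

Webster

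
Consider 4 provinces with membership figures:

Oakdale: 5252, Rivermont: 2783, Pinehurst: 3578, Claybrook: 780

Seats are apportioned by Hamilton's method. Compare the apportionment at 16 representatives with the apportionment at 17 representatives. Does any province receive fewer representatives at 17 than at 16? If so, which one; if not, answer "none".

none

At 16 seats: Oakdale 7, Rivermont 3, Pinehurst 5, Claybrook 1.
At 17 seats: Oakdale 7, Rivermont 4, Pinehurst 5, Claybrook 1.
No province's allocation decreased.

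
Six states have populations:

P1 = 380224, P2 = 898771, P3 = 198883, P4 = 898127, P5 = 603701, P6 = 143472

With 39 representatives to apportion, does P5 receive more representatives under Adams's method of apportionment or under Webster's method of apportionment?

Adams: P1 5, P2 11, P3 3, P4 11, P5 7, P6 2.
Webster: P1 5, P2 11, P3 2, P4 11, P5 8, P6 2.
P5 gets 7 under Adams and 8 under Webster.

Webster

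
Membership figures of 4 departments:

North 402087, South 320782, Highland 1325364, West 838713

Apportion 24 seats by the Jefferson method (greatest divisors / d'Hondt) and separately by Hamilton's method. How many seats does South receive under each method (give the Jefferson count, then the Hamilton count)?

2 and 3

Jefferson: North 3, South 2, Highland 12, West 7.
Hamilton: North 3, South 3, Highland 11, West 7.
South gets 2 under Jefferson and 3 under Hamilton.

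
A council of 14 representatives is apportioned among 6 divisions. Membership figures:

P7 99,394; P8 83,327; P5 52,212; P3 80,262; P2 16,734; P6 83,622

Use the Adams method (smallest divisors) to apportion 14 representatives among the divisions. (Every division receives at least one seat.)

P7 3, P8 3, P5 2, P3 2, P2 1, P6 3

Standard divisor 415551/14 ≈ 29682.214; standard quotas: P7 3.349, P8 2.807, P5 1.759, P3 2.704, P2 0.564, P6 2.817.
Rounding up gives 4, 3, 2, 3, 1, 3 = 16 seats, so the divisor must be adjusted.
With modified divisor 40900: modified quotas P7 2.430, P8 2.037, P5 1.277, P3 1.962, P2 0.409, P6 2.045.
Rounding up: P7 3, P8 3, P5 2, P3 2, P2 1, P6 3 (total 14).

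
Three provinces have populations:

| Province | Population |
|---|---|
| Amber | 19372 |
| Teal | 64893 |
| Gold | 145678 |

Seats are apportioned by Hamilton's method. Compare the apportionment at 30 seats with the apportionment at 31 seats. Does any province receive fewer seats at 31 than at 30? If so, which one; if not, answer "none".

Amber

At 30 seats: Amber 3, Teal 8, Gold 19.
At 31 seats: Amber 2, Teal 9, Gold 20.
Amber drops from 3 to 2.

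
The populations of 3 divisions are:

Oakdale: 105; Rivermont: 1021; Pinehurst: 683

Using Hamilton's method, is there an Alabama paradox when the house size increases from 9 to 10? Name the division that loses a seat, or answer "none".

At 9 seats: Oakdale 1, Rivermont 5, Pinehurst 3.
At 10 seats: Oakdale 0, Rivermont 6, Pinehurst 4.
Oakdale drops from 1 to 0.

Oakdale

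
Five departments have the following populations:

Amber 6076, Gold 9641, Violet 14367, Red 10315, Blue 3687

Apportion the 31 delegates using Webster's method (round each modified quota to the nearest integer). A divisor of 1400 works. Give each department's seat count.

Amber: 4; Gold: 7; Violet: 10; Red: 7; Blue: 3

With modified divisor 1400: modified quotas Amber 4.340, Gold 6.886, Violet 10.262, Red 7.368, Blue 2.634.
Rounding to the nearest integer: Amber 4, Gold 7, Violet 10, Red 7, Blue 3 (total 31).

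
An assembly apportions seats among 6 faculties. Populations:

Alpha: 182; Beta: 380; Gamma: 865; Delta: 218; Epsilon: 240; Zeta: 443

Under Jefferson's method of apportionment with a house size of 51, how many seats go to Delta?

5

Standard divisor 2328/51 ≈ 45.647; standard quotas: Alpha 3.987, Beta 8.325, Gamma 18.950, Delta 4.776, Epsilon 5.258, Zeta 9.705.
Rounding down gives 3, 8, 18, 4, 5, 9 = 47 seats, so the divisor must be adjusted.
With modified divisor 43.4: modified quotas Alpha 4.194, Beta 8.756, Gamma 19.931, Delta 5.023, Epsilon 5.530, Zeta 10.207.
Rounding down: Alpha 4, Beta 8, Gamma 19, Delta 5, Epsilon 5, Zeta 10 (total 51).
Delta receives 5.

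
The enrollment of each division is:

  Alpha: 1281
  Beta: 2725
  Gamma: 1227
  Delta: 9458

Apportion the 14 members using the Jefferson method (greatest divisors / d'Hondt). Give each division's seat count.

Standard divisor 14691/14 ≈ 1049.357; standard quotas: Alpha 1.221, Beta 2.597, Gamma 1.169, Delta 9.013.
Rounding down gives 1, 2, 1, 9 = 13 seats, so the divisor must be adjusted.
With modified divisor 930: modified quotas Alpha 1.377, Beta 2.930, Gamma 1.319, Delta 10.170.
Rounding down: Alpha 1, Beta 2, Gamma 1, Delta 10 (total 14).

Alpha 1; Beta 2; Gamma 1; Delta 10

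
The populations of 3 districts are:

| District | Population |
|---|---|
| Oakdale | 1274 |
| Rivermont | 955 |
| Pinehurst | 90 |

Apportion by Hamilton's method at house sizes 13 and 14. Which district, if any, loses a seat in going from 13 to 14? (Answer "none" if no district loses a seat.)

At 13 seats: Oakdale 7, Rivermont 5, Pinehurst 1.
At 14 seats: Oakdale 8, Rivermont 6, Pinehurst 0.
Pinehurst drops from 1 to 0.

Pinehurst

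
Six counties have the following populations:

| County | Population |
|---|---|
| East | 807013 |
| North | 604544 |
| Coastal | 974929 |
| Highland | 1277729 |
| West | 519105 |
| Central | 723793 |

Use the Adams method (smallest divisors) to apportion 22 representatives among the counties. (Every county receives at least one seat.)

Standard divisor 4907113/22 ≈ 223050.591; standard quotas: East 3.618, North 2.710, Coastal 4.371, Highland 5.728, West 2.327, Central 3.245.
Rounding up gives 4, 3, 5, 6, 3, 4 = 25 seats, so the divisor must be adjusted.
With modified divisor 256748: modified quotas East 3.143, North 2.355, Coastal 3.797, Highland 4.977, West 2.022, Central 2.819.
Rounding up: East 4, North 3, Coastal 4, Highland 5, West 3, Central 3 (total 22).

East: 4; North: 3; Coastal: 4; Highland: 5; West: 3; Central: 3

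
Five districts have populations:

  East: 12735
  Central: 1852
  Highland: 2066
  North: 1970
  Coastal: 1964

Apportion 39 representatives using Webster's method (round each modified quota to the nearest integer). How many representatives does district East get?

Standard divisor 20587/39 ≈ 527.872; standard quotas: East 24.125, Central 3.508, Highland 3.914, North 3.732, Coastal 3.721.
Rounding to the nearest integer gives 24, 4, 4, 4, 4 = 40 seats, so the divisor must be adjusted.
With modified divisor 540: modified quotas East 23.583, Central 3.430, Highland 3.826, North 3.648, Coastal 3.637.
Rounding to the nearest integer: East 24, Central 3, Highland 4, North 4, Coastal 4 (total 39).
East receives 24.

24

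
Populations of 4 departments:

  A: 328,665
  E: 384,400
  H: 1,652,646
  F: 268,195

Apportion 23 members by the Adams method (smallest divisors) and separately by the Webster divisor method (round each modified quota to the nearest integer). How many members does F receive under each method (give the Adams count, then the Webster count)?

Adams: A 3, E 4, H 13, F 3.
Webster: A 3, E 3, H 15, F 2.
F gets 3 under Adams and 2 under Webster.

3 and 2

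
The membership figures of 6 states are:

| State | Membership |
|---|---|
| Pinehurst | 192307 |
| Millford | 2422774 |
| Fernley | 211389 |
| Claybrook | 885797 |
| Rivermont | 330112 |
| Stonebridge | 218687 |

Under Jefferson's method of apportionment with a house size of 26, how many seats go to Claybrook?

Standard divisor 4261066/26 ≈ 163887.154; standard quotas: Pinehurst 1.173, Millford 14.783, Fernley 1.290, Claybrook 5.405, Rivermont 2.014, Stonebridge 1.334.
Rounding down gives 1, 14, 1, 5, 2, 1 = 24 seats, so the divisor must be adjusted.
With modified divisor 149500: modified quotas Pinehurst 1.286, Millford 16.206, Fernley 1.414, Claybrook 5.925, Rivermont 2.208, Stonebridge 1.463.
Rounding down: Pinehurst 1, Millford 16, Fernley 1, Claybrook 5, Rivermont 2, Stonebridge 1 (total 26).
Claybrook receives 5.

5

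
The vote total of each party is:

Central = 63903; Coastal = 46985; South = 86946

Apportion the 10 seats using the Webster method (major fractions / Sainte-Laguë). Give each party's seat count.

Central 3; Coastal 2; South 5

Standard divisor 197834/10 ≈ 19783.4; standard quotas: Central 3.230, Coastal 2.375, South 4.395.
Rounding to the nearest integer gives 3, 2, 4 = 9 seats, so the divisor must be adjusted.
With modified divisor 19100: modified quotas Central 3.346, Coastal 2.460, South 4.552.
Rounding to the nearest integer: Central 3, Coastal 2, South 5 (total 10).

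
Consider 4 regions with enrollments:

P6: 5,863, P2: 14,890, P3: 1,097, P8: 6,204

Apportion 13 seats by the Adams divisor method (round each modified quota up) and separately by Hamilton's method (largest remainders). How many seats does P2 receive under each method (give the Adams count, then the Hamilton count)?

Adams: P6 3, P2 6, P3 1, P8 3.
Hamilton: P6 3, P2 7, P3 0, P8 3.
P2 gets 6 under Adams and 7 under Hamilton.

6 and 7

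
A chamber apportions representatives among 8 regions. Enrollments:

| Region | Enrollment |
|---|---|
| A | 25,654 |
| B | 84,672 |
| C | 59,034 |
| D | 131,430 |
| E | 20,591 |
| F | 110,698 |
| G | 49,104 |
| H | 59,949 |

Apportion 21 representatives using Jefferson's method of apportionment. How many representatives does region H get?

Standard divisor 541132/21 ≈ 25768.19; standard quotas: A 0.996, B 3.286, C 2.291, D 5.100, E 0.799, F 4.296, G 1.906, H 2.326.
Rounding down gives 0, 3, 2, 5, 0, 4, 1, 2 = 17 seats, so the divisor must be adjusted.
With modified divisor 21500: modified quotas A 1.193, B 3.938, C 2.746, D 6.113, E 0.958, F 5.149, G 2.284, H 2.788.
Rounding down: A 1, B 3, C 2, D 6, E 0, F 5, G 2, H 2 (total 21).
H receives 2.

2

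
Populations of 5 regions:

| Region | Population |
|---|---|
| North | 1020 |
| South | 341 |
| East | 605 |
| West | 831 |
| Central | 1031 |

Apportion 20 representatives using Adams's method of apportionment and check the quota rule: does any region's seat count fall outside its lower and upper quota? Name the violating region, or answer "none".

Standard quotas: North 5.329, South 1.782, East 3.161, West 4.342, Central 5.387.
Adams allocation: North 5, South 2, East 3, West 5, Central 5.
Every allocation lies between the lower and upper quota.

none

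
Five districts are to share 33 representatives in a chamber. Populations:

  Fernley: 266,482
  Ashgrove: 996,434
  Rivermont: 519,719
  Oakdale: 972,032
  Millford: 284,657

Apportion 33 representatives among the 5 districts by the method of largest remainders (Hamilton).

Standard divisor: 3039324 ÷ 33 ≈ 92100.727.
Standard quotas: Fernley 2.8934, Ashgrove 10.8190, Rivermont 5.6429, Oakdale 10.5540, Millford 3.0907.
Lower quotas: Fernley 2, Ashgrove 10, Rivermont 5, Oakdale 10, Millford 3 (sum 30, leaving 3 seats).
Remainders in descending order: Fernley 0.8934, Ashgrove 0.8190, Rivermont 0.6429, Oakdale 0.5540, Millford 0.0907.
Largest remainders: Fernley, Ashgrove, Rivermont receive the extra seats.

Fernley 3, Ashgrove 11, Rivermont 6, Oakdale 10, Millford 3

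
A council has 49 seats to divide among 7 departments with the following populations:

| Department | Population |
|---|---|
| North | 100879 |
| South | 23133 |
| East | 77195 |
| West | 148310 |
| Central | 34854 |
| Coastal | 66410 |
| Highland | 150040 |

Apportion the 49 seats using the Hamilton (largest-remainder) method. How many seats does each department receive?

North 8, South 2, East 6, West 12, Central 3, Coastal 6, Highland 12

Standard divisor: 600821 ÷ 49 ≈ 12261.653.
Standard quotas: North 8.2272, South 1.8866, East 6.2956, West 12.0954, Central 2.8425, Coastal 5.4161, Highland 12.2365.
Lower quotas: North 8, South 1, East 6, West 12, Central 2, Coastal 5, Highland 12 (sum 46, leaving 3 seats).
Remainders in descending order: South 0.8866, Central 0.8425, Coastal 0.4161, East 0.2956, Highland 0.2365, North 0.2272, West 0.0954.
Largest remainders: South, Central, Coastal receive the extra seats.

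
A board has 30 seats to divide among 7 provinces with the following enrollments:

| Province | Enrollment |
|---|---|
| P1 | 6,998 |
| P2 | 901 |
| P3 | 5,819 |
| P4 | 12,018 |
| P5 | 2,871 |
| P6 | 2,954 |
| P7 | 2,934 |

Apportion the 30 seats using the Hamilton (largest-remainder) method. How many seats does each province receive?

P1 6; P2 1; P3 5; P4 10; P5 2; P6 3; P7 3

The standard divisor is 34495/30 ≈ 1149.833.
Standard quotas: P1 6.0861, P2 0.7836, P3 5.0607, P4 10.4519, P5 2.4969, P6 2.5691, P7 2.5517.
Lower quotas: P1 6, P2 0, P3 5, P4 10, P5 2, P6 2, P7 2 (sum 27, leaving 3 seats).
Remainders in descending order: P2 0.7836, P6 0.5691, P7 0.5517, P5 0.4969, P4 0.4519, P1 0.0861, P3 0.0607.
The surplus seats go to P2, P6, P7.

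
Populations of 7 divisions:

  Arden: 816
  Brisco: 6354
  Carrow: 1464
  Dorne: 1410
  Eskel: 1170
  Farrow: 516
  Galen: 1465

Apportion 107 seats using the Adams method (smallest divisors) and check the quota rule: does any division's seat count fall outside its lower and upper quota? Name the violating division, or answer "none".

Brisco

Standard quotas: Arden 6.617, Brisco 51.525, Carrow 11.872, Dorne 11.434, Eskel 9.488, Farrow 4.184, Galen 11.880.
Adams allocation: Arden 7, Brisco 50, Carrow 12, Dorne 11, Eskel 10, Farrow 5, Galen 12.
Brisco has quota 51.525 (lower 51, upper 52) but receives 50 — outside the quota interval.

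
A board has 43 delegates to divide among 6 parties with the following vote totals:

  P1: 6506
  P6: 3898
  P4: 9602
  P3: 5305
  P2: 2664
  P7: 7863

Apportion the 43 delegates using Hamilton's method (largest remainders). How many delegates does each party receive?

P1 8, P6 5, P4 12, P3 6, P2 3, P7 9

The standard divisor is 35838/43 ≈ 833.442.
Standard quotas: P1 7.8062, P6 4.6770, P4 11.5209, P3 6.3652, P2 3.1964, P7 9.4344.
Lower quotas: P1 7, P6 4, P4 11, P3 6, P2 3, P7 9 (sum 40, leaving 3 seats).
Remainders in descending order: P1 0.8062, P6 0.6770, P4 0.5209, P7 0.4344, P3 0.3652, P2 0.1964.
Largest remainders: P1, P6, P4 receive the extra seats.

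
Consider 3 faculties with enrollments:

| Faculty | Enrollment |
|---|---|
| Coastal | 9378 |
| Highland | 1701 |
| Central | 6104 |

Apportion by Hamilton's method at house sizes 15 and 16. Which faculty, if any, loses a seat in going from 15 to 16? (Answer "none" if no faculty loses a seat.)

Highland

At 15 seats: Coastal 8, Highland 2, Central 5.
At 16 seats: Coastal 9, Highland 1, Central 6.
Highland drops from 2 to 1.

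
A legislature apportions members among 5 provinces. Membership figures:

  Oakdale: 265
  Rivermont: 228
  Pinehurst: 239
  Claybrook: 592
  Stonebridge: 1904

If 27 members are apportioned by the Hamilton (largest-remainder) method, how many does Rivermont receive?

Standard divisor: 3228 ÷ 27 ≈ 119.556.
Standard quotas: Oakdale 2.217, Rivermont 1.907, Pinehurst 1.999, Claybrook 4.952, Stonebridge 15.926.
Lower quotas: Oakdale 2, Rivermont 1, Pinehurst 1, Claybrook 4, Stonebridge 15 (sum 23, leaving 4 seats).
Remainders in descending order: Pinehurst 0.999, Claybrook 0.952, Stonebridge 0.926, Rivermont 0.907, Oakdale 0.217.
The surplus seats go to Pinehurst, Claybrook, Stonebridge, Rivermont.
Rivermont receives 2.

2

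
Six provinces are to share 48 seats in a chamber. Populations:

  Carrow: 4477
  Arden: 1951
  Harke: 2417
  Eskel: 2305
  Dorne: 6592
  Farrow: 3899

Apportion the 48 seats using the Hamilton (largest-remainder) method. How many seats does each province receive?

Carrow 10, Arden 4, Harke 5, Eskel 5, Dorne 15, Farrow 9

Total 21641; standard divisor 21641/48 ≈ 450.854.
Standard quotas: Carrow 9.9300, Arden 4.3273, Harke 5.3609, Eskel 5.1125, Dorne 14.6211, Farrow 8.6480.
Lower quotas: Carrow 9, Arden 4, Harke 5, Eskel 5, Dorne 14, Farrow 8 (sum 45, leaving 3 seats).
Remainders in descending order: Carrow 0.9300, Farrow 0.6480, Dorne 0.6211, Harke 0.3609, Arden 0.3273, Eskel 0.1125.
Largest remainders: Carrow, Farrow, Dorne receive the extra seats.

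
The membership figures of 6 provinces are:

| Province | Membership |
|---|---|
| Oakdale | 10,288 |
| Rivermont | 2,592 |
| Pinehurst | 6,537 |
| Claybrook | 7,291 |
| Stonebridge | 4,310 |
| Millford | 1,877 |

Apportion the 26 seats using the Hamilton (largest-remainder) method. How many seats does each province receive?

The standard divisor is 32895/26 ≈ 1265.192.
Standard quotas: Oakdale 8.1316, Rivermont 2.0487, Pinehurst 5.1668, Claybrook 5.7628, Stonebridge 3.4066, Millford 1.4836.
Lower quotas: Oakdale 8, Rivermont 2, Pinehurst 5, Claybrook 5, Stonebridge 3, Millford 1 (sum 24, leaving 2 seats).
Remainders in descending order: Claybrook 0.7628, Millford 0.4836, Stonebridge 0.4066, Pinehurst 0.1668, Oakdale 0.1316, Rivermont 0.0487.
Largest remainders: Claybrook, Millford receive the extra seats.

Oakdale 8; Rivermont 2; Pinehurst 5; Claybrook 6; Stonebridge 3; Millford 2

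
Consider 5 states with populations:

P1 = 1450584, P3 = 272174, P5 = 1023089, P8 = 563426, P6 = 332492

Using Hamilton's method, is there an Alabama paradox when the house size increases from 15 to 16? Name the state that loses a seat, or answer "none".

P6

At 15 seats: P1 6, P3 1, P5 4, P8 2, P6 2.
At 16 seats: P1 6, P3 1, P5 5, P8 3, P6 1.
P6 drops from 2 to 1.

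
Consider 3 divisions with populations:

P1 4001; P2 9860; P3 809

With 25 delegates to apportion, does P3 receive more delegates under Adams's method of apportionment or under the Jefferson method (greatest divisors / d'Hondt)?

Adams: P1 7, P2 16, P3 2.
Jefferson: P1 7, P2 17, P3 1.
P3 gets 2 under Adams and 1 under Jefferson.

Adams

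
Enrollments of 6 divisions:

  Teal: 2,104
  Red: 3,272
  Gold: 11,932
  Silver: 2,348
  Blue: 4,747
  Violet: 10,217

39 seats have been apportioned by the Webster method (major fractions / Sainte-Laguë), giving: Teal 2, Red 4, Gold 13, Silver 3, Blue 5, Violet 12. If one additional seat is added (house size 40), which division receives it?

Priority for the next seat is population ÷ (current seats + 0.5).
Priorities: Teal 841.600, Red 727.111, Gold 883.852, Silver 670.857, Blue 863.091, Violet 817.360.
Highest priority: Gold.

Gold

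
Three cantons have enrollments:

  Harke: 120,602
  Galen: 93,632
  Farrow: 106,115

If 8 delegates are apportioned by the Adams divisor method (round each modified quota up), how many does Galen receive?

Standard divisor 320349/8 ≈ 40043.625; standard quotas: Harke 3.012, Galen 2.338, Farrow 2.650.
Rounding up gives 4, 3, 3 = 10 seats, so the divisor must be adjusted.
With modified divisor 49900: modified quotas Harke 2.417, Galen 1.876, Farrow 2.127.
Rounding up: Harke 3, Galen 2, Farrow 3 (total 8).
Galen receives 2.

2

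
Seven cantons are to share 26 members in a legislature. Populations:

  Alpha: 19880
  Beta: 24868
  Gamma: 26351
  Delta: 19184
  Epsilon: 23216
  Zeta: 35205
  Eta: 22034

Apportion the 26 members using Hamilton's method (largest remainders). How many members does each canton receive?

Total 170738; standard divisor 170738/26 ≈ 6566.846.
Standard quotas: Alpha 3.0273, Beta 3.7869, Gamma 4.0127, Delta 2.9213, Epsilon 3.5353, Zeta 5.3610, Eta 3.3553.
Lower quotas: Alpha 3, Beta 3, Gamma 4, Delta 2, Epsilon 3, Zeta 5, Eta 3 (sum 23, leaving 3 seats).
Remainders in descending order: Delta 0.9213, Beta 0.7869, Epsilon 0.5353, Zeta 0.3610, Eta 0.3553, Alpha 0.0273, Gamma 0.0127.
Largest remainders: Delta, Beta, Epsilon receive the extra seats.

Alpha=3, Beta=4, Gamma=4, Delta=3, Epsilon=4, Zeta=5, Eta=3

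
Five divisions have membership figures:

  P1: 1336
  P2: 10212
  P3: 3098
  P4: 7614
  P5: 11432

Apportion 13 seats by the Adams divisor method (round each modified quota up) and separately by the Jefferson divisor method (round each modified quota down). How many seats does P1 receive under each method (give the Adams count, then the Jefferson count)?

1 and 0

Adams: P1 1, P2 4, P3 1, P4 3, P5 4.
Jefferson: P1 0, P2 4, P3 1, P4 3, P5 5.
P1 gets 1 under Adams and 0 under Jefferson.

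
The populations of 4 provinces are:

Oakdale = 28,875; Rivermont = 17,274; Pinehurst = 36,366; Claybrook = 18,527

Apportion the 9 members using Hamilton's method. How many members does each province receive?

Oakdale 3; Rivermont 1; Pinehurst 3; Claybrook 2

The standard divisor is 101042/9 ≈ 11226.889.
Standard quotas: Oakdale 2.5720, Rivermont 1.5386, Pinehurst 3.2392, Claybrook 1.6502.
Lower quotas: Oakdale 2, Rivermont 1, Pinehurst 3, Claybrook 1 (sum 7, leaving 2 seats).
Remainders in descending order: Claybrook 0.6502, Oakdale 0.5720, Rivermont 0.5386, Pinehurst 0.2392.
Largest remainders: Claybrook, Oakdale receive the extra seats.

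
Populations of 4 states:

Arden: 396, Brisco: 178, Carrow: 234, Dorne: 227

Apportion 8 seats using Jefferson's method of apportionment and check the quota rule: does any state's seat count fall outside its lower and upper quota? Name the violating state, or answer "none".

none

Standard quotas: Arden 3.061, Brisco 1.376, Carrow 1.809, Dorne 1.755.
Jefferson allocation: Arden 3, Brisco 1, Carrow 2, Dorne 2.
Every allocation lies between the lower and upper quota.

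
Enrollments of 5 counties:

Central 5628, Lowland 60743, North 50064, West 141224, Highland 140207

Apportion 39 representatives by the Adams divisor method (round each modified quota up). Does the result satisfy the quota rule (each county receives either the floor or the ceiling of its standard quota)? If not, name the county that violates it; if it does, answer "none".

none

Standard quotas: Central 0.552, Lowland 5.954, North 4.907, West 13.843, Highland 13.744.
Adams allocation: Central 1, Lowland 6, North 5, West 14, Highland 13.
Every allocation lies between the lower and upper quota.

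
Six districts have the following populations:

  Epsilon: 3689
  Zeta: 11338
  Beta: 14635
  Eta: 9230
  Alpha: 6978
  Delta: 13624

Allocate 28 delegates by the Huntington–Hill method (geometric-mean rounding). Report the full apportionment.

With divisor 2086: modified quotas Epsilon 1.768, Zeta 5.435, Beta 7.016, Eta 4.425, Alpha 3.345, Delta 6.531.
Geometric-mean thresholds: Epsilon √(1·2)=1.414, Zeta √(5·6)=5.477, Beta √(7·8)=7.483, Eta √(4·5)=4.472, Alpha √(3·4)=3.464, Delta √(6·7)=6.481.
Each quota rounded against its threshold gives Epsilon 2, Zeta 5, Beta 7, Eta 4, Alpha 3, Delta 7 (total 28).

Epsilon=2, Zeta=5, Beta=7, Eta=4, Alpha=3, Delta=7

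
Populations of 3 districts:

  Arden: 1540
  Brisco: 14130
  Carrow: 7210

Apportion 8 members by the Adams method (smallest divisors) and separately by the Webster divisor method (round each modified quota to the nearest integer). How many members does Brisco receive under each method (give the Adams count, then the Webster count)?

4 and 5

Adams: Arden 1, Brisco 4, Carrow 3.
Webster: Arden 1, Brisco 5, Carrow 2.
Brisco gets 4 under Adams and 5 under Webster.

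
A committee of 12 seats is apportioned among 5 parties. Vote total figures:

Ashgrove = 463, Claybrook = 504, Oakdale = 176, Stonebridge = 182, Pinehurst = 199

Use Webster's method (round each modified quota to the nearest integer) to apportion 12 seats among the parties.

Ashgrove 4, Claybrook 4, Oakdale 1, Stonebridge 1, Pinehurst 2

Standard divisor 1524/12 ≈ 127; standard quotas: Ashgrove 3.646, Claybrook 3.969, Oakdale 1.386, Stonebridge 1.433, Pinehurst 1.567.
Rounding to the nearest integer gives Ashgrove 4, Claybrook 4, Oakdale 1, Stonebridge 1, Pinehurst 2 — total 12, matching the house size, so no adjustment is needed.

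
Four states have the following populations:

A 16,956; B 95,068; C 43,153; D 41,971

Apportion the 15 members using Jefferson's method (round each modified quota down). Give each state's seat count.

Standard divisor 197148/15 ≈ 13143.2; standard quotas: A 1.290, B 7.233, C 3.283, D 3.193.
Rounding down gives 1, 7, 3, 3 = 14 seats, so the divisor must be adjusted.
With modified divisor 11300: modified quotas A 1.501, B 8.413, C 3.819, D 3.714.
Rounding down: A 1, B 8, C 3, D 3 (total 15).

A: 1; B: 8; C: 3; D: 3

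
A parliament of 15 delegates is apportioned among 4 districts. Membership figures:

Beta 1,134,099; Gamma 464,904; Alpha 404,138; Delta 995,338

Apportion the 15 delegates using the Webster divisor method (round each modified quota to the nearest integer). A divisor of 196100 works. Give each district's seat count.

Beta: 6; Gamma: 2; Alpha: 2; Delta: 5

With modified divisor 196100: modified quotas Beta 5.783, Gamma 2.371, Alpha 2.061, Delta 5.076.
Rounding to the nearest integer: Beta 6, Gamma 2, Alpha 2, Delta 5 (total 15).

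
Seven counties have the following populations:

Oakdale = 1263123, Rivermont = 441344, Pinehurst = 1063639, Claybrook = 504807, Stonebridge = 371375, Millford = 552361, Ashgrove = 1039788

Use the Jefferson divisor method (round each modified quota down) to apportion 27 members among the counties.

Oakdale 7; Rivermont 2; Pinehurst 6; Claybrook 2; Stonebridge 2; Millford 3; Ashgrove 5

Standard divisor 5236437/27 ≈ 193942.111; standard quotas: Oakdale 6.513, Rivermont 2.276, Pinehurst 5.484, Claybrook 2.603, Stonebridge 1.915, Millford 2.848, Ashgrove 5.361.
Rounding down gives 6, 2, 5, 2, 1, 2, 5 = 23 seats, so the divisor must be adjusted.
With modified divisor 175300: modified quotas Oakdale 7.205, Rivermont 2.518, Pinehurst 6.068, Claybrook 2.880, Stonebridge 2.119, Millford 3.151, Ashgrove 5.931.
Rounding down: Oakdale 7, Rivermont 2, Pinehurst 6, Claybrook 2, Stonebridge 2, Millford 3, Ashgrove 5 (total 27).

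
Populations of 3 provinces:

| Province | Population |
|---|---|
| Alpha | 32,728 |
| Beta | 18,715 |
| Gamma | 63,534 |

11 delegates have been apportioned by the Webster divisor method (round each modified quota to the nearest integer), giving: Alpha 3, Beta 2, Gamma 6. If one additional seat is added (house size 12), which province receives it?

Priority for the next seat is population ÷ (current seats + 0.5).
Priorities: Alpha 9350.857, Beta 7486.000, Gamma 9774.462.
Highest priority: Gamma.

Gamma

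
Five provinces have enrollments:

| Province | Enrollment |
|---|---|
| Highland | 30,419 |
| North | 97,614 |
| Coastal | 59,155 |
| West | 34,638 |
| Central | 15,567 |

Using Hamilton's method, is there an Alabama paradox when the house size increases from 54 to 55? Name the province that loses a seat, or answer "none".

Central

At 54 seats: Highland 7, North 22, Coastal 13, West 8, Central 4.
At 55 seats: Highland 7, North 23, Coastal 14, West 8, Central 3.
Central drops from 4 to 3.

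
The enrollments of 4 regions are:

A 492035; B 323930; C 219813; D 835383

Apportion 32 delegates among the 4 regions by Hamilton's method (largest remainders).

The standard divisor is 1871161/32 ≈ 58473.781.
Standard quotas: A 8.4146, B 5.5397, C 3.7592, D 14.2865.
Lower quotas: A 8, B 5, C 3, D 14 (sum 30, leaving 2 seats).
Remainders in descending order: C 0.7592, B 0.5397, A 0.4146, D 0.2865.
Largest remainders: C, B receive the extra seats.

A 8, B 6, C 4, D 14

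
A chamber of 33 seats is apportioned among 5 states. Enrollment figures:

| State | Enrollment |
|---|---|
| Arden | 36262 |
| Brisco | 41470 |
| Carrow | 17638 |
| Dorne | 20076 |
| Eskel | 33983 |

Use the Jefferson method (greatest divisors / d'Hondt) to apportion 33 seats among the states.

Arden 8, Brisco 9, Carrow 4, Dorne 4, Eskel 8

Standard divisor 149429/33 ≈ 4528.152; standard quotas: Arden 8.008, Brisco 9.158, Carrow 3.895, Dorne 4.434, Eskel 7.505.
Rounding down gives 8, 9, 3, 4, 7 = 31 seats, so the divisor must be adjusted.
With modified divisor 4200: modified quotas Arden 8.634, Brisco 9.874, Carrow 4.200, Dorne 4.780, Eskel 8.091.
Rounding down: Arden 8, Brisco 9, Carrow 4, Dorne 4, Eskel 8 (total 33).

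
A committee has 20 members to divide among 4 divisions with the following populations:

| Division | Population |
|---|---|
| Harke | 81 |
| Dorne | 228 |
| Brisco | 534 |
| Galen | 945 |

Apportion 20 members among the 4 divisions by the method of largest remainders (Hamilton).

The standard divisor is 1788/20 ≈ 89.4.
Standard quotas: Harke 0.906, Dorne 2.550, Brisco 5.973, Galen 10.570.
Lower quotas: Harke 0, Dorne 2, Brisco 5, Galen 10 (sum 17, leaving 3 seats).
Remainders in descending order: Brisco 0.973, Harke 0.906, Galen 0.570, Dorne 0.550.
The surplus seats go to Brisco, Harke, Galen.

Harke: 1, Dorne: 2, Brisco: 6, Galen: 11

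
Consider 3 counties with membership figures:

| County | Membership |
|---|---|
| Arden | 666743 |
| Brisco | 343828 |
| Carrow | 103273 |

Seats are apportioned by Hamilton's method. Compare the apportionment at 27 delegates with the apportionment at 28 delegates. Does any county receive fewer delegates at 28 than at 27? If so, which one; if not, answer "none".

Carrow

At 27 seats: Arden 16, Brisco 8, Carrow 3.
At 28 seats: Arden 17, Brisco 9, Carrow 2.
Carrow drops from 3 to 2.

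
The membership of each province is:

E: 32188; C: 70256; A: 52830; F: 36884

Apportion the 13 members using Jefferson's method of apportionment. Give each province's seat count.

E 2; C 5; A 4; F 2

Standard divisor 192158/13 ≈ 14781.385; standard quotas: E 2.178, C 4.753, A 3.574, F 2.495.
Rounding down gives 2, 4, 3, 2 = 11 seats, so the divisor must be adjusted.
With modified divisor 12800: modified quotas E 2.515, C 5.489, A 4.127, F 2.882.
Rounding down: E 2, C 5, A 4, F 2 (total 13).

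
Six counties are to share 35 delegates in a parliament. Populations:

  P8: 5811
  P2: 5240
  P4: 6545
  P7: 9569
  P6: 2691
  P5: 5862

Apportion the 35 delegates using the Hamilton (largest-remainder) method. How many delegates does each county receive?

P8 6; P2 5; P4 6; P7 9; P6 3; P5 6

Standard divisor: 35718 ÷ 35 ≈ 1020.514.
Standard quotas: P8 5.6942, P2 5.1347, P4 6.4134, P7 9.3766, P6 2.6369, P5 5.7442.
Lower quotas: P8 5, P2 5, P4 6, P7 9, P6 2, P5 5 (sum 32, leaving 3 seats).
Remainders in descending order: P5 0.7442, P8 0.6942, P6 0.6369, P4 0.4134, P7 0.3766, P2 0.1347.
The surplus seats go to P5, P8, P6.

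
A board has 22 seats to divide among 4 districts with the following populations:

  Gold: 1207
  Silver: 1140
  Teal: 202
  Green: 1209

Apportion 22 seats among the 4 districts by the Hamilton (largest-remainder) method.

Gold: 7, Silver: 7, Teal: 1, Green: 7

Standard divisor: 3758 ÷ 22 ≈ 170.818.
Standard quotas: Gold 7.066, Silver 6.674, Teal 1.183, Green 7.078.
Lower quotas: Gold 7, Silver 6, Teal 1, Green 7 (sum 21, leaving 1 seat).
Remainders in descending order: Silver 0.674, Teal 0.183, Green 0.078, Gold 0.066.
The surplus seat goes to Silver.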